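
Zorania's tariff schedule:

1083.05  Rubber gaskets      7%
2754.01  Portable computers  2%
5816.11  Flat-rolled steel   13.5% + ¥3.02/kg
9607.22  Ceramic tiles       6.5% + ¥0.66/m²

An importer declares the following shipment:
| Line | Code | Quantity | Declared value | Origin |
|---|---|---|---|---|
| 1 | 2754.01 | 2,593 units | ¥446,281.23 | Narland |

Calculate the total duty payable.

Line 1 (2754.01, Narland, 2,593 units, ¥446,281.23):
Base rate for 2754.01 is 2%.
Duty = ¥446,281.23 × 2% = ¥8,925.62.

¥8,925.62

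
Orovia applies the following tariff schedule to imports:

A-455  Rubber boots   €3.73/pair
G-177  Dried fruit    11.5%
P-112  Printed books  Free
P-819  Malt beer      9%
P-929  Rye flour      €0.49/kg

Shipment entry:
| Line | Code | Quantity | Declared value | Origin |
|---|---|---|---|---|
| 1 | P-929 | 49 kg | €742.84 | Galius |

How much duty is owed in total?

Line 1 (P-929, Galius, 49 kg, €742.84):
Base rate for P-929 is €0.49/kg.
Duty = 49 × €0.49 = €24.01.

€24.01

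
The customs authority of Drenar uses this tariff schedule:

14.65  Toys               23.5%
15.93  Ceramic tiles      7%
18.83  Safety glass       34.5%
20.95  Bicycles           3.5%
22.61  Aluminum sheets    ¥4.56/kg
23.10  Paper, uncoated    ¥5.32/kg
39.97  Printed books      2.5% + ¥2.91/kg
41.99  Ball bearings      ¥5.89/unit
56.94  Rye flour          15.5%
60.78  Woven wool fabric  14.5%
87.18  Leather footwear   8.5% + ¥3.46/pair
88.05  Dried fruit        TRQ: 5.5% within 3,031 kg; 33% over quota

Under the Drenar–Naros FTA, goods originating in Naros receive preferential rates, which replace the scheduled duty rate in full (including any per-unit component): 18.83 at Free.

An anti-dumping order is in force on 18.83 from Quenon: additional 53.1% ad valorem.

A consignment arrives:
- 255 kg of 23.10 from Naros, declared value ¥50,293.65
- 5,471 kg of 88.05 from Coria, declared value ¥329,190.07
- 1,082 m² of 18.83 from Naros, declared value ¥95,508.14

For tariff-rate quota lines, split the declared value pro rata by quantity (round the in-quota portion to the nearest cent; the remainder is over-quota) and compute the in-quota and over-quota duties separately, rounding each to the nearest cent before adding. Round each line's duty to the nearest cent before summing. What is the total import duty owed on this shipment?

¥59,836.12

Line 1 (23.10, Naros, 255 kg, ¥50,293.65):
Base rate for 23.10 is ¥5.32/kg.
Origin Naros is the FTA partner but 23.10 is not on the preference list; base rate stands.
Duty = 255 × ¥5.32 = ¥1,356.60.
Line 2 (88.05, Coria, 5,471 kg, ¥329,190.07):
Code 88.05 is under a tariff-rate quota (threshold 3,031 kg). In-quota: 3,031 kg at 5.5%; over-quota: 2,440 kg at 33%.
Pro-rata value split: in-quota = ¥329,190.07 × 3,031/5,471 = ¥182,375.27; over-quota = ¥329,190.07 − ¥182,375.27 = ¥146,814.80.
In-quota duty = ¥182,375.27 × 5.5% = ¥10,030.64. Over-quota duty = ¥146,814.80 × 33% = ¥48,448.88.
Line duty = ¥10,030.64 + ¥48,448.88 = ¥58,479.52.
Line 3 (18.83, Naros, 1,082 m², ¥95,508.14):
Base rate for 18.83 is 34.5%.
Origin Naros qualifies under the Drenar–Naros agreement and 18.83 is covered: preferential rate Free applies instead.
The additional-duty order on 18.83 targets Quenon, not Naros; it does not apply.
Duty = ¥95,508.14 × 0% = ¥0.00.
Total = ¥1,356.60 + ¥58,479.52 + ¥0.00 = ¥59,836.12.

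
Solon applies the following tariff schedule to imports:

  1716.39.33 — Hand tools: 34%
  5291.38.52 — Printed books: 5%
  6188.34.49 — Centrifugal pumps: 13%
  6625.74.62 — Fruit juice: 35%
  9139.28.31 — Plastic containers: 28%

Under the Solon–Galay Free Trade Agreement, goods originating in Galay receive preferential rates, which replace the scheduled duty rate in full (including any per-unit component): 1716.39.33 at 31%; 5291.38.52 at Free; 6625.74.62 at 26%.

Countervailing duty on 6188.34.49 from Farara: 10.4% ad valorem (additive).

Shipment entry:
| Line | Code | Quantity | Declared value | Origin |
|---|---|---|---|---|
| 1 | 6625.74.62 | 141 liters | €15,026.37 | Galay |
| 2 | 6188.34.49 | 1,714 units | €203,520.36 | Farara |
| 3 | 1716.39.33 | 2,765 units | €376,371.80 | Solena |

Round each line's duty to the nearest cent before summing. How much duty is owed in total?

€179,497.03

Line 1 (6625.74.62, Galay, 141 liters, €15,026.37):
Base rate for 6625.74.62 is 35%.
Origin Galay qualifies under the Solon–Galay agreement and 6625.74.62 is covered: preferential rate 26% applies instead.
Duty = €15,026.37 × 26% = €3,906.86.
Line 2 (6188.34.49, Farara, 1,714 units, €203,520.36):
Base rate for 6188.34.49 is 13%.
Additional duty on 6188.34.49 from Farara: +10.4%. Applied ad valorem rate: 13% + 10.4% = 23.4%.
Duty = €203,520.36 × 23.4% = €47,623.76.
Line 3 (1716.39.33, Solena, 2,765 units, €376,371.80):
Base rate for 1716.39.33 is 34%.
1716.39.33 has an FTA preferential rate, but origin Solena is not Galay; base rate stands.
Duty = €376,371.80 × 34% = €127,966.41.
Total = €3,906.86 + €47,623.76 + €127,966.41 = €179,497.03.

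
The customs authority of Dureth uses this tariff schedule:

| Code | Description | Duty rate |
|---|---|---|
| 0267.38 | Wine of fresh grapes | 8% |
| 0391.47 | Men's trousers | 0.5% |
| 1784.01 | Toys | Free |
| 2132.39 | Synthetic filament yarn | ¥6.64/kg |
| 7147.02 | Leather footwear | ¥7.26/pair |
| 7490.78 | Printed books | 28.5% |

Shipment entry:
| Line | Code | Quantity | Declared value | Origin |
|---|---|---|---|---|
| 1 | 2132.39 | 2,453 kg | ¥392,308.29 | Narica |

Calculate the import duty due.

Line 1 (2132.39, Narica, 2,453 kg, ¥392,308.29):
Base rate for 2132.39 is ¥6.64/kg.
Duty = 2,453 × ¥6.64 = ¥16,287.92.

¥16,287.92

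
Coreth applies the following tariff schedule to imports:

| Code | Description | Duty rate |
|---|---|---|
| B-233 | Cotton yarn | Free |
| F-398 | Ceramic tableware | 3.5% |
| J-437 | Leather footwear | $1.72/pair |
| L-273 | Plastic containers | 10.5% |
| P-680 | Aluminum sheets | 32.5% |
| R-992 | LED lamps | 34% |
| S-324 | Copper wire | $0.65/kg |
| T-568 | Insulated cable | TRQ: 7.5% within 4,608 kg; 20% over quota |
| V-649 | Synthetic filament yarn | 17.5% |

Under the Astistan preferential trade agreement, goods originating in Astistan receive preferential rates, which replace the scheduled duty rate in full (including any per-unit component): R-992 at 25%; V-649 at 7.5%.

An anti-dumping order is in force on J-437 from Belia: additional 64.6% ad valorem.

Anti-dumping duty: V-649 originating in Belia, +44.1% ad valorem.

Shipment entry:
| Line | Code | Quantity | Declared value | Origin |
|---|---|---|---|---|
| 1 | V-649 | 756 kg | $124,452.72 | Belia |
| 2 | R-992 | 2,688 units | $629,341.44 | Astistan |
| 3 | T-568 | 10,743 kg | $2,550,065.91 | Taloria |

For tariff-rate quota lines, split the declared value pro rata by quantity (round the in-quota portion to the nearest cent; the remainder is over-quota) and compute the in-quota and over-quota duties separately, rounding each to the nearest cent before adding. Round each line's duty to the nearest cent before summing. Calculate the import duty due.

$607,286.30

Line 1 (V-649, Belia, 756 kg, $124,452.72):
Base rate for V-649 is 17.5%.
V-649 has an FTA preferential rate, but origin Belia is not Astistan; base rate stands.
Additional duty on V-649 from Belia: +44.1%. Applied ad valorem rate: 17.5% + 44.1% = 61.6%.
Duty = $124,452.72 × 61.6% = $76,662.88.
Line 2 (R-992, Astistan, 2,688 units, $629,341.44):
Base rate for R-992 is 34%.
Origin Astistan qualifies under the Coreth–Astistan agreement and R-992 is covered: preferential rate 25% applies instead.
Duty = $629,341.44 × 25% = $157,335.36.
Line 3 (T-568, Taloria, 10,743 kg, $2,550,065.91):
Code T-568 is under a tariff-rate quota (threshold 4,608 kg). In-quota: 4,608 kg at 7.5%; over-quota: 6,135 kg at 20%.
Pro-rata value split: in-quota = $2,550,065.91 × 4,608/10,743 = $1,093,800.96; over-quota = $2,550,065.91 − $1,093,800.96 = $1,456,264.95.
In-quota duty = $1,093,800.96 × 7.5% = $82,035.07. Over-quota duty = $1,456,264.95 × 20% = $291,252.99.
Line duty = $82,035.07 + $291,252.99 = $373,288.06.
Total = $76,662.88 + $157,335.36 + $373,288.06 = $607,286.30.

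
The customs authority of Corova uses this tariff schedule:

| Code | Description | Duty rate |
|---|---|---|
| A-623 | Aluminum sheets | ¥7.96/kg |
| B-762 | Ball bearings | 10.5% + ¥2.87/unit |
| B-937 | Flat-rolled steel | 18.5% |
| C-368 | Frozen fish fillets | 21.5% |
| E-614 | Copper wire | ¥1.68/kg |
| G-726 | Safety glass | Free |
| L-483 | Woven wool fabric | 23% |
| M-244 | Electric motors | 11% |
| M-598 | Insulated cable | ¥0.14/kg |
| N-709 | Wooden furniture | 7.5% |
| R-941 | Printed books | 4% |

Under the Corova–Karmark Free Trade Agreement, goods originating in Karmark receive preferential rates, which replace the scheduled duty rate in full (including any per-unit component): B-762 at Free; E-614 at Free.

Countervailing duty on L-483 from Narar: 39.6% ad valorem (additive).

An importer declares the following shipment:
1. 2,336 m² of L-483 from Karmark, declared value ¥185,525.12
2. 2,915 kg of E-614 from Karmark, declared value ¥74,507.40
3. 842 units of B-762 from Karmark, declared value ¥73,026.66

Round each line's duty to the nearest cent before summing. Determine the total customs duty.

¥42,670.78

Line 1 (L-483, Karmark, 2,336 m², ¥185,525.12):
Base rate for L-483 is 23%.
Origin Karmark is the FTA partner but L-483 is not on the preference list; base rate stands.
The additional-duty order on L-483 targets Narar, not Karmark; it does not apply.
Duty = ¥185,525.12 × 23% = ¥42,670.78.
Line 2 (E-614, Karmark, 2,915 kg, ¥74,507.40):
Base rate for E-614 is ¥1.68/kg.
Origin Karmark qualifies under the Corova–Karmark agreement and E-614 is covered: preferential rate Free applies instead.
Duty = ¥74,507.40 × 0% = ¥0.00.
Line 3 (B-762, Karmark, 842 units, ¥73,026.66):
Base rate for B-762 is 10.5% + ¥2.87/unit.
Origin Karmark qualifies under the Corova–Karmark agreement and B-762 is covered: preferential rate Free applies instead.
Duty = ¥73,026.66 × 0% = ¥0.00.
Total = ¥42,670.78 + ¥0.00 + ¥0.00 = ¥42,670.78.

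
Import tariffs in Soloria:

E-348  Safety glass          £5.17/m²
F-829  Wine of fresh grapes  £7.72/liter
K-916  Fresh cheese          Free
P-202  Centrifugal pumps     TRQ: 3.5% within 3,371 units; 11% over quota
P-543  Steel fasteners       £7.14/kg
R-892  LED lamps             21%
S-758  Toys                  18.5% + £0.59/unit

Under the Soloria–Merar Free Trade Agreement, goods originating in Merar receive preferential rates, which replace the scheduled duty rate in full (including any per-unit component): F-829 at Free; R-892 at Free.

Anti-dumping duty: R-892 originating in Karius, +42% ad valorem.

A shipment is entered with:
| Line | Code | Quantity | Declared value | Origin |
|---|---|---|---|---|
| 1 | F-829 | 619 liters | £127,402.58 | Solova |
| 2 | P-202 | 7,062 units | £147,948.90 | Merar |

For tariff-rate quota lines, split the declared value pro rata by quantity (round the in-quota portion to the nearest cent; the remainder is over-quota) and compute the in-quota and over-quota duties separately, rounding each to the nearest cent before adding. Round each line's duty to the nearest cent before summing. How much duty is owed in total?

Line 1 (F-829, Solova, 619 liters, £127,402.58):
Base rate for F-829 is £7.72/liter.
F-829 has an FTA preferential rate, but origin Solova is not Merar; base rate stands.
Duty = 619 × £7.72 = £4,778.68.
Line 2 (P-202, Merar, 7,062 units, £147,948.90):
Code P-202 is under a tariff-rate quota (threshold 3,371 units). In-quota: 3,371 units at 3.5%; over-quota: 3,691 units at 11%.
Pro-rata value split: in-quota = £147,948.90 × 3,371/7,062 = £70,622.45; over-quota = £147,948.90 − £70,622.45 = £77,326.45.
In-quota duty = £70,622.45 × 3.5% = £2,471.79. Over-quota duty = £77,326.45 × 11% = £8,505.91.
Line duty = £2,471.79 + £8,505.91 = £10,977.70.
Total = £4,778.68 + £10,977.70 = £15,756.38.

£15,756.38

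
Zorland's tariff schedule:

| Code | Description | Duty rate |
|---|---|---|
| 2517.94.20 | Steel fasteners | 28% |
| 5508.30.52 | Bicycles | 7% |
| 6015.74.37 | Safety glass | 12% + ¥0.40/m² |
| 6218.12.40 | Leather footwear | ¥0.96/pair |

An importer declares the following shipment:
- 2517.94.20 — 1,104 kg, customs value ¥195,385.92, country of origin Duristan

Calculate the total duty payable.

Line 1 (2517.94.20, Duristan, 1,104 kg, ¥195,385.92):
Base rate for 2517.94.20 is 28%.
Duty = ¥195,385.92 × 28% = ¥54,708.06.

¥54,708.06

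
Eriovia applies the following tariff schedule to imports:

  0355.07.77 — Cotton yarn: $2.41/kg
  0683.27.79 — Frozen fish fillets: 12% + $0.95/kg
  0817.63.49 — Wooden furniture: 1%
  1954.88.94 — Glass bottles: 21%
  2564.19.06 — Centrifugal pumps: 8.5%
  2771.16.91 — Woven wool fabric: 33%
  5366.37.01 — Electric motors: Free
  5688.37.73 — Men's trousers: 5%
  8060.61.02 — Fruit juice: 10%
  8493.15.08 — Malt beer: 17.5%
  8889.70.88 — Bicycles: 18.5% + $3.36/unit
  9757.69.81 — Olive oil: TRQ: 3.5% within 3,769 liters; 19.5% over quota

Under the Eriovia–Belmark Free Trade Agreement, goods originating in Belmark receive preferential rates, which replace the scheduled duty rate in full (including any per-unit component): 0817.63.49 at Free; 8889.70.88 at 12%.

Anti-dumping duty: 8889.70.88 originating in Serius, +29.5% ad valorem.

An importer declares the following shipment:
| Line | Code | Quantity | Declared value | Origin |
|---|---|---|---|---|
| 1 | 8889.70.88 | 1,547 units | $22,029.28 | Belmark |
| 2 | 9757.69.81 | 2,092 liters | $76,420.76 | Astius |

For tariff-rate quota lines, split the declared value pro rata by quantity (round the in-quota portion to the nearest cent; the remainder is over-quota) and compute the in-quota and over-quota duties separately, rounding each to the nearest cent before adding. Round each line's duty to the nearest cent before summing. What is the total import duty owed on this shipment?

$5,318.24

Line 1 (8889.70.88, Belmark, 1,547 units, $22,029.28):
Base rate for 8889.70.88 is 18.5% + $3.36/unit.
Origin Belmark qualifies under the Eriovia–Belmark agreement and 8889.70.88 is covered: preferential rate 12% applies instead.
The additional-duty order on 8889.70.88 targets Serius, not Belmark; it does not apply.
Duty = $22,029.28 × 12% = $2,643.51.
Line 2 (9757.69.81, Astius, 2,092 liters, $76,420.76):
Code 9757.69.81 is under a tariff-rate quota (threshold 3,769 liters). Quantity 2,092 liters is within the quota, so the in-quota rate 3.5% applies to the full value.
Duty = $76,420.76 × 3.5% = $2,674.73.
Total = $2,643.51 + $2,674.73 = $5,318.24.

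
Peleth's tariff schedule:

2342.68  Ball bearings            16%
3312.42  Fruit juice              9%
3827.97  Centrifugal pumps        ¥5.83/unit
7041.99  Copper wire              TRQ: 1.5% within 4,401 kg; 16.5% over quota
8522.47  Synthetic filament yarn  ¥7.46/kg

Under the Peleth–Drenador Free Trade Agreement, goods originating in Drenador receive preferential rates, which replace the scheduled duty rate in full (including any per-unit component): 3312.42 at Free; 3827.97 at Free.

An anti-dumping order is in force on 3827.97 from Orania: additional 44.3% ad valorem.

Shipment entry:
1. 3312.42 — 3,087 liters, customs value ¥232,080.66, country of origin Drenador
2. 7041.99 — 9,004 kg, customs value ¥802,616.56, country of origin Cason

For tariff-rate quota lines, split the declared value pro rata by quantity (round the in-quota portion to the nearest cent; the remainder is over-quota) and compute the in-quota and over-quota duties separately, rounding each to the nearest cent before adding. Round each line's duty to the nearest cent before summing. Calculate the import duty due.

¥73,585.96

Line 1 (3312.42, Drenador, 3,087 liters, ¥232,080.66):
Base rate for 3312.42 is 9%.
Origin Drenador qualifies under the Peleth–Drenador agreement and 3312.42 is covered: preferential rate Free applies instead.
Duty = ¥232,080.66 × 0% = ¥0.00.
Line 2 (7041.99, Cason, 9,004 kg, ¥802,616.56):
Code 7041.99 is under a tariff-rate quota (threshold 4,401 kg). In-quota: 4,401 kg at 1.5%; over-quota: 4,603 kg at 16.5%.
Pro-rata value split: in-quota = ¥802,616.56 × 4,401/9,004 = ¥392,305.14; over-quota = ¥802,616.56 − ¥392,305.14 = ¥410,311.42.
In-quota duty = ¥392,305.14 × 1.5% = ¥5,884.58. Over-quota duty = ¥410,311.42 × 16.5% = ¥67,701.38.
Line duty = ¥5,884.58 + ¥67,701.38 = ¥73,585.96.
Total = ¥0.00 + ¥73,585.96 = ¥73,585.96.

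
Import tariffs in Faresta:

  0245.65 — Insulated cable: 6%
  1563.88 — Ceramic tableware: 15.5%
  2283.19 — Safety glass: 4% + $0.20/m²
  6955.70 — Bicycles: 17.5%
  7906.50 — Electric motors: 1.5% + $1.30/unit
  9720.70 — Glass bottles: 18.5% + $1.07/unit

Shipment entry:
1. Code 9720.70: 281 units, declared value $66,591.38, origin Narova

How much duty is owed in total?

Line 1 (9720.70, Narova, 281 units, $66,591.38):
Base rate for 9720.70 is 18.5% + $1.07/unit.
Duty = $66,591.38 × 18.5% + 281 × $1.07 = $12,620.08.

$12,620.08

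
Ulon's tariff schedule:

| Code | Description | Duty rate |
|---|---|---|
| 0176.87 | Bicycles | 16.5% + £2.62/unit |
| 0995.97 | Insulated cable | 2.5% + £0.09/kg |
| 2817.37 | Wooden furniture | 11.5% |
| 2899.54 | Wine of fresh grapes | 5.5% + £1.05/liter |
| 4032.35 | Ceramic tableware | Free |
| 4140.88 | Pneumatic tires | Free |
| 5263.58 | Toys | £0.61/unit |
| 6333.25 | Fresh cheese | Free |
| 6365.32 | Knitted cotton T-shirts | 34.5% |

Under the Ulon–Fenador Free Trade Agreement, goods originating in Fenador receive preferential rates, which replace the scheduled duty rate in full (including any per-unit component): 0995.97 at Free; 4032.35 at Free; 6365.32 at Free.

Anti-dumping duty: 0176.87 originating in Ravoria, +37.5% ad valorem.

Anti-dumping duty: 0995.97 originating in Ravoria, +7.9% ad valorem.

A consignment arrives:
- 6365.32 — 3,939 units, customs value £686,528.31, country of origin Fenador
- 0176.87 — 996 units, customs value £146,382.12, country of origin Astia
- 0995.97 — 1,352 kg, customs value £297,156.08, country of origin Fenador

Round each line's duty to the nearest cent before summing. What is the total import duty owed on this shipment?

Line 1 (6365.32, Fenador, 3,939 units, £686,528.31):
Base rate for 6365.32 is 34.5%.
Origin Fenador qualifies under the Ulon–Fenador agreement and 6365.32 is covered: preferential rate Free applies instead.
Duty = £686,528.31 × 0% = £0.00.
Line 2 (0176.87, Astia, 996 units, £146,382.12):
Base rate for 0176.87 is 16.5% + £2.62/unit.
The additional-duty order on 0176.87 targets Ravoria, not Astia; it does not apply.
Duty = £146,382.12 × 16.5% + 996 × £2.62 = £26,762.57.
Line 3 (0995.97, Fenador, 1,352 kg, £297,156.08):
Base rate for 0995.97 is 2.5% + £0.09/kg.
Origin Fenador qualifies under the Ulon–Fenador agreement and 0995.97 is covered: preferential rate Free applies instead.
The additional-duty order on 0995.97 targets Ravoria, not Fenador; it does not apply.
Duty = £297,156.08 × 0% = £0.00.
Total = £0.00 + £26,762.57 + £0.00 = £26,762.57.

£26,762.57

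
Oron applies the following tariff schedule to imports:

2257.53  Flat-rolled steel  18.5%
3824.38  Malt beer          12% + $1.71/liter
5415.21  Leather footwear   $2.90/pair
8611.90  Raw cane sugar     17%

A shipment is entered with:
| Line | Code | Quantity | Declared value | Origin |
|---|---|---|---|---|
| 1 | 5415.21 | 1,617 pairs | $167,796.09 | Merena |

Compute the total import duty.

Line 1 (5415.21, Merena, 1,617 pairs, $167,796.09):
Base rate for 5415.21 is $2.90/pair.
Duty = 1,617 × $2.90 = $4,689.30.

$4,689.30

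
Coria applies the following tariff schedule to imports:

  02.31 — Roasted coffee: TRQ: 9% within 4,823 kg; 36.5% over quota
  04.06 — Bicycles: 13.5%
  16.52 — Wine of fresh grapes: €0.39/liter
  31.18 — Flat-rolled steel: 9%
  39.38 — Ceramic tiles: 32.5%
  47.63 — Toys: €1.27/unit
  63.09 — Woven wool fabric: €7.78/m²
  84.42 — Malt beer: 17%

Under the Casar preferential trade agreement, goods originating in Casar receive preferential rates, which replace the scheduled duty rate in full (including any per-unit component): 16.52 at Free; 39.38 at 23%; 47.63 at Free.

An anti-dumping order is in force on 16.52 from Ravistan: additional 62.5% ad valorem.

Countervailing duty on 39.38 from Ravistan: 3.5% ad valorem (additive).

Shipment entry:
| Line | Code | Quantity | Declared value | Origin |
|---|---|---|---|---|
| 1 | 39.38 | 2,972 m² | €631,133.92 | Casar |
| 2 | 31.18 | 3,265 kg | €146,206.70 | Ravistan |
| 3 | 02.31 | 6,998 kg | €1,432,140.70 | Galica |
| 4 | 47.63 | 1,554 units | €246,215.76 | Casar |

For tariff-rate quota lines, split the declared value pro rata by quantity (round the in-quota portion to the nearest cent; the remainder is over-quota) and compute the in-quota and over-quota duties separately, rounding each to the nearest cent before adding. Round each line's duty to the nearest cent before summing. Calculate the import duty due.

Line 1 (39.38, Casar, 2,972 m², €631,133.92):
Base rate for 39.38 is 32.5%.
Origin Casar qualifies under the Coria–Casar agreement and 39.38 is covered: preferential rate 23% applies instead.
The additional-duty order on 39.38 targets Ravistan, not Casar; it does not apply.
Duty = €631,133.92 × 23% = €145,160.80.
Line 2 (31.18, Ravistan, 3,265 kg, €146,206.70):
Base rate for 31.18 is 9%.
Duty = €146,206.70 × 9% = €13,158.60.
Line 3 (02.31, Galica, 6,998 kg, €1,432,140.70):
Code 02.31 is under a tariff-rate quota (threshold 4,823 kg). In-quota: 4,823 kg at 9%; over-quota: 2,175 kg at 36.5%.
Pro-rata value split: in-quota = €1,432,140.70 × 4,823/6,998 = €987,026.95; over-quota = €1,432,140.70 − €987,026.95 = €445,113.75.
In-quota duty = €987,026.95 × 9% = €88,832.43. Over-quota duty = €445,113.75 × 36.5% = €162,466.52.
Line duty = €88,832.43 + €162,466.52 = €251,298.95.
Line 4 (47.63, Casar, 1,554 units, €246,215.76):
Base rate for 47.63 is €1.27/unit.
Origin Casar qualifies under the Coria–Casar agreement and 47.63 is covered: preferential rate Free applies instead.
Duty = €246,215.76 × 0% = €0.00.
Total = €145,160.80 + €13,158.60 + €251,298.95 + €0.00 = €409,618.35.

€409,618.35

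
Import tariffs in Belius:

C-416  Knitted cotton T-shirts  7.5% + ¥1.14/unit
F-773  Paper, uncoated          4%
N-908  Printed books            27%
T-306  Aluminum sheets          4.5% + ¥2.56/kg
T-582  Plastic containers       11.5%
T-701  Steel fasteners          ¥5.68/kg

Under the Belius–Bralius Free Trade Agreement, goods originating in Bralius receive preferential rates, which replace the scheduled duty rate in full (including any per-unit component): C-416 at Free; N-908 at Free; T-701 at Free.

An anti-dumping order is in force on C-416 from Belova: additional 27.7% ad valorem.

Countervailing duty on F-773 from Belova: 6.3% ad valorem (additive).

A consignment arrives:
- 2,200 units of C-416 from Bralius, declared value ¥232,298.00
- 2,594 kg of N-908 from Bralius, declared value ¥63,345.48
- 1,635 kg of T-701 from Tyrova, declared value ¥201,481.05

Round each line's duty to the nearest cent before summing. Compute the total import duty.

¥9,286.80

Line 1 (C-416, Bralius, 2,200 units, ¥232,298.00):
Base rate for C-416 is 7.5% + ¥1.14/unit.
Origin Bralius qualifies under the Belius–Bralius agreement and C-416 is covered: preferential rate Free applies instead.
The additional-duty order on C-416 targets Belova, not Bralius; it does not apply.
Duty = ¥232,298.00 × 0% = ¥0.00.
Line 2 (N-908, Bralius, 2,594 kg, ¥63,345.48):
Base rate for N-908 is 27%.
Origin Bralius qualifies under the Belius–Bralius agreement and N-908 is covered: preferential rate Free applies instead.
Duty = ¥63,345.48 × 0% = ¥0.00.
Line 3 (T-701, Tyrova, 1,635 kg, ¥201,481.05):
Base rate for T-701 is ¥5.68/kg.
T-701 has an FTA preferential rate, but origin Tyrova is not Bralius; base rate stands.
Duty = 1,635 × ¥5.68 = ¥9,286.80.
Total = ¥0.00 + ¥0.00 + ¥9,286.80 = ¥9,286.80.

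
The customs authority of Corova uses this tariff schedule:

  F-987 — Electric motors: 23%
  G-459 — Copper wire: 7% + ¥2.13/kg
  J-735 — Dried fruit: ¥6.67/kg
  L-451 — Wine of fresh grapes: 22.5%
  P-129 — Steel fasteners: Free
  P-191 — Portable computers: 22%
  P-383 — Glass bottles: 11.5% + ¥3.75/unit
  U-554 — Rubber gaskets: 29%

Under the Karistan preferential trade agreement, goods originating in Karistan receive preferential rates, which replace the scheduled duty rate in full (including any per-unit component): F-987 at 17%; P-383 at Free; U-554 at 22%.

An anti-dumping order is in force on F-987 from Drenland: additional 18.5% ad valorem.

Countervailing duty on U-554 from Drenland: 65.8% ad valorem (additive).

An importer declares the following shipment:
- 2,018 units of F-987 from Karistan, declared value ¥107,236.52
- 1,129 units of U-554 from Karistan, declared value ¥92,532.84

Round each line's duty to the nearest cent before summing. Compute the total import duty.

Line 1 (F-987, Karistan, 2,018 units, ¥107,236.52):
Base rate for F-987 is 23%.
Origin Karistan qualifies under the Corova–Karistan agreement and F-987 is covered: preferential rate 17% applies instead.
The additional-duty order on F-987 targets Drenland, not Karistan; it does not apply.
Duty = ¥107,236.52 × 17% = ¥18,230.21.
Line 2 (U-554, Karistan, 1,129 units, ¥92,532.84):
Base rate for U-554 is 29%.
Origin Karistan qualifies under the Corova–Karistan agreement and U-554 is covered: preferential rate 22% applies instead.
The additional-duty order on U-554 targets Drenland, not Karistan; it does not apply.
Duty = ¥92,532.84 × 22% = ¥20,357.22.
Total = ¥18,230.21 + ¥20,357.22 = ¥38,587.43.

¥38,587.43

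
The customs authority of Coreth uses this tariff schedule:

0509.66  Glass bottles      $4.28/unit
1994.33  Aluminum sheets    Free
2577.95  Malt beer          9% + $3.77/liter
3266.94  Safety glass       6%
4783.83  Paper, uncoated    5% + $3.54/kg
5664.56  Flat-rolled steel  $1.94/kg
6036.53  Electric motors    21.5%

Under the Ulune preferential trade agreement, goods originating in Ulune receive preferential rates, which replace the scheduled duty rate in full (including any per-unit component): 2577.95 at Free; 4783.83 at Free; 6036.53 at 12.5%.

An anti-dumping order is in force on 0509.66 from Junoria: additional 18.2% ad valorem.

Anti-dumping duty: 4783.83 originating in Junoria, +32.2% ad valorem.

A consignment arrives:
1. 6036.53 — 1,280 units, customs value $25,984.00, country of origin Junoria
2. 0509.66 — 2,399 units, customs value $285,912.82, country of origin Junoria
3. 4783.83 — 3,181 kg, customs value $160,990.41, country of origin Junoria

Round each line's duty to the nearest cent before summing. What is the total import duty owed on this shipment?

$139,039.58

Line 1 (6036.53, Junoria, 1,280 units, $25,984.00):
Base rate for 6036.53 is 21.5%.
6036.53 has an FTA preferential rate, but origin Junoria is not Ulune; base rate stands.
Duty = $25,984.00 × 21.5% = $5,586.56.
Line 2 (0509.66, Junoria, 2,399 units, $285,912.82):
Base rate for 0509.66 is $4.28/unit.
Additional duty on 0509.66 from Junoria: +18.2% ad valorem. Applied ad valorem rate = 18.2%.
Duty = $285,912.82 × 18.2% + 2,399 × $4.28 = $62,303.85.
Line 3 (4783.83, Junoria, 3,181 kg, $160,990.41):
Base rate for 4783.83 is 5% + $3.54/kg.
4783.83 has an FTA preferential rate, but origin Junoria is not Ulune; base rate stands.
Additional duty on 4783.83 from Junoria: +32.2%. Applied ad valorem rate: 5% + 32.2% = 37.2%.
Duty = $160,990.41 × 37.2% + 3,181 × $3.54 = $71,149.17.
Total = $5,586.56 + $62,303.85 + $71,149.17 = $139,039.58.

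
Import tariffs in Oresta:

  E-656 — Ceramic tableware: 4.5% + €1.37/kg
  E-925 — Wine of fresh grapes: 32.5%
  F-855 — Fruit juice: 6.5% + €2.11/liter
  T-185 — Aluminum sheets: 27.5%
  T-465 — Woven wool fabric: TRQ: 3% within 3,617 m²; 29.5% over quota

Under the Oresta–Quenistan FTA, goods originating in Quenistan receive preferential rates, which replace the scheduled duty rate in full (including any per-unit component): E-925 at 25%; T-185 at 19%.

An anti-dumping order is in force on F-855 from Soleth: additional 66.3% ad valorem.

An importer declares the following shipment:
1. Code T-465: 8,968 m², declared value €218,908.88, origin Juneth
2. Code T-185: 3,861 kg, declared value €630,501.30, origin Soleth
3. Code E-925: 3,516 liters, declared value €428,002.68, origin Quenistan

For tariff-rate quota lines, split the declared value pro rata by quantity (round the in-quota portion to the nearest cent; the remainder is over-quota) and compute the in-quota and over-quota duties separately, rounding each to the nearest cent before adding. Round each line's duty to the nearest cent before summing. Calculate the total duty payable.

Line 1 (T-465, Juneth, 8,968 m², €218,908.88):
Code T-465 is under a tariff-rate quota (threshold 3,617 m²). In-quota: 3,617 m² at 3%; over-quota: 5,351 m² at 29.5%.
Pro-rata value split: in-quota = €218,908.88 × 3,617/8,968 = €88,290.97; over-quota = €218,908.88 − €88,290.97 = €130,617.91.
In-quota duty = €88,290.97 × 3% = €2,648.73. Over-quota duty = €130,617.91 × 29.5% = €38,532.28.
Line duty = €2,648.73 + €38,532.28 = €41,181.01.
Line 2 (T-185, Soleth, 3,861 kg, €630,501.30):
Base rate for T-185 is 27.5%.
T-185 has an FTA preferential rate, but origin Soleth is not Quenistan; base rate stands.
Duty = €630,501.30 × 27.5% = €173,387.86.
Line 3 (E-925, Quenistan, 3,516 liters, €428,002.68):
Base rate for E-925 is 32.5%.
Origin Quenistan qualifies under the Oresta–Quenistan agreement and E-925 is covered: preferential rate 25% applies instead.
Duty = €428,002.68 × 25% = €107,000.67.
Total = €41,181.01 + €173,387.86 + €107,000.67 = €321,569.54.

€321,569.54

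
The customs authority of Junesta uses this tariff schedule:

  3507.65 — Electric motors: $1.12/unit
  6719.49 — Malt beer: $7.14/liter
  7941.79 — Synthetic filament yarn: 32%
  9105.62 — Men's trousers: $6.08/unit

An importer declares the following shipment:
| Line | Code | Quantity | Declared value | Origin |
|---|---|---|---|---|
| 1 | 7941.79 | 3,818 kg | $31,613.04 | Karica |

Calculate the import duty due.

Line 1 (7941.79, Karica, 3,818 kg, $31,613.04):
Base rate for 7941.79 is 32%.
Duty = $31,613.04 × 32% = $10,116.17.

$10,116.17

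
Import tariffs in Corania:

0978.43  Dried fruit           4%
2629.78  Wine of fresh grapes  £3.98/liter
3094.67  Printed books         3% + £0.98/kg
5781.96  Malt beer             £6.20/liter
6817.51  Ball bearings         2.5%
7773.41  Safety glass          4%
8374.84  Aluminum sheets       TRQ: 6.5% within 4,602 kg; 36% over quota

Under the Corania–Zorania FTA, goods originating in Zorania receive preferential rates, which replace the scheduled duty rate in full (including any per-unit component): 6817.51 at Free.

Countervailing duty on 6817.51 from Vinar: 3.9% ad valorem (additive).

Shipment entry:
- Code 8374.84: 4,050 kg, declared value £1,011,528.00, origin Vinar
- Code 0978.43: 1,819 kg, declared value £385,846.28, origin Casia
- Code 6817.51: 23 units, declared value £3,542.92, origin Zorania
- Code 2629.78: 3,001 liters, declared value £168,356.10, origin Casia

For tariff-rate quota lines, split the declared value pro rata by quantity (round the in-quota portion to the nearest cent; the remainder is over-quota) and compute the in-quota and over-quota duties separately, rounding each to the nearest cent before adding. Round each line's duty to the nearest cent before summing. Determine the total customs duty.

£93,127.15

Line 1 (8374.84, Vinar, 4,050 kg, £1,011,528.00):
Code 8374.84 is under a tariff-rate quota (threshold 4,602 kg). Quantity 4,050 kg is within the quota, so the in-quota rate 6.5% applies to the full value.
Duty = £1,011,528.00 × 6.5% = £65,749.32.
Line 2 (0978.43, Casia, 1,819 kg, £385,846.28):
Base rate for 0978.43 is 4%.
Duty = £385,846.28 × 4% = £15,433.85.
Line 3 (6817.51, Zorania, 23 units, £3,542.92):
Base rate for 6817.51 is 2.5%.
Origin Zorania qualifies under the Corania–Zorania agreement and 6817.51 is covered: preferential rate Free applies instead.
The additional-duty order on 6817.51 targets Vinar, not Zorania; it does not apply.
Duty = £3,542.92 × 0% = £0.00.
Line 4 (2629.78, Casia, 3,001 liters, £168,356.10):
Base rate for 2629.78 is £3.98/liter.
Duty = 3,001 × £3.98 = £11,943.98.
Total = £65,749.32 + £15,433.85 + £0.00 + £11,943.98 = £93,127.15.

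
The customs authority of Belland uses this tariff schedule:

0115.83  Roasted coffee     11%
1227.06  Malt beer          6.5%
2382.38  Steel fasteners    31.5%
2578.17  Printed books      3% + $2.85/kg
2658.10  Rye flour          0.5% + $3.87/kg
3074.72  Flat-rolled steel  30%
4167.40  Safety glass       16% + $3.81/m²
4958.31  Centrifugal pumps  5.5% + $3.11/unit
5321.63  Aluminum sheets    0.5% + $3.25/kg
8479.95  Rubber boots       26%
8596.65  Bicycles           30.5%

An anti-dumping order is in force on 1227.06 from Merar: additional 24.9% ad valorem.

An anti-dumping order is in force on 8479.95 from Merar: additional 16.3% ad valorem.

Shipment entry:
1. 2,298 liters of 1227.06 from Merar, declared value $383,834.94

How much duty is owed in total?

Line 1 (1227.06, Merar, 2,298 liters, $383,834.94):
Base rate for 1227.06 is 6.5%.
Additional duty on 1227.06 from Merar: +24.9%. Applied ad valorem rate: 6.5% + 24.9% = 31.4%.
Duty = $383,834.94 × 31.4% = $120,524.17.

$120,524.17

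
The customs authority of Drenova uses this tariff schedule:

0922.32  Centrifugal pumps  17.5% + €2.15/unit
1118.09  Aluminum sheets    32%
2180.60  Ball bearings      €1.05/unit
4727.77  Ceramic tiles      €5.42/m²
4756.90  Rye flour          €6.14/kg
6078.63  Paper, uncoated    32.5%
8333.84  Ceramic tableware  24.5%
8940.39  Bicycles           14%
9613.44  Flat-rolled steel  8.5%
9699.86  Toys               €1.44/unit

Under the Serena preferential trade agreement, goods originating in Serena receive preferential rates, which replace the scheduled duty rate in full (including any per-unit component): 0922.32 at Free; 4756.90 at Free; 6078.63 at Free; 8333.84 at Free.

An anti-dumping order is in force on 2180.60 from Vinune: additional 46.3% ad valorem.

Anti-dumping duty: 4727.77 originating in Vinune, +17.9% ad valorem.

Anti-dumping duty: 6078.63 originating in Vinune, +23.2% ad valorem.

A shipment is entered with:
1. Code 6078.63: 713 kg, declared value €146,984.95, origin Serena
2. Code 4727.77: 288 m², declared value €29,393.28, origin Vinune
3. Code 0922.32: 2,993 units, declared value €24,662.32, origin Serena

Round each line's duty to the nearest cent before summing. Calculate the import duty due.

€6,822.36

Line 1 (6078.63, Serena, 713 kg, €146,984.95):
Base rate for 6078.63 is 32.5%.
Origin Serena qualifies under the Drenova–Serena agreement and 6078.63 is covered: preferential rate Free applies instead.
The additional-duty order on 6078.63 targets Vinune, not Serena; it does not apply.
Duty = €146,984.95 × 0% = €0.00.
Line 2 (4727.77, Vinune, 288 m², €29,393.28):
Base rate for 4727.77 is €5.42/m².
Additional duty on 4727.77 from Vinune: +17.9% ad valorem. Applied ad valorem rate = 17.9%.
Duty = €29,393.28 × 17.9% + 288 × €5.42 = €6,822.36.
Line 3 (0922.32, Serena, 2,993 units, €24,662.32):
Base rate for 0922.32 is 17.5% + €2.15/unit.
Origin Serena qualifies under the Drenova–Serena agreement and 0922.32 is covered: preferential rate Free applies instead.
Duty = €24,662.32 × 0% = €0.00.
Total = €0.00 + €6,822.36 + €0.00 = €6,822.36.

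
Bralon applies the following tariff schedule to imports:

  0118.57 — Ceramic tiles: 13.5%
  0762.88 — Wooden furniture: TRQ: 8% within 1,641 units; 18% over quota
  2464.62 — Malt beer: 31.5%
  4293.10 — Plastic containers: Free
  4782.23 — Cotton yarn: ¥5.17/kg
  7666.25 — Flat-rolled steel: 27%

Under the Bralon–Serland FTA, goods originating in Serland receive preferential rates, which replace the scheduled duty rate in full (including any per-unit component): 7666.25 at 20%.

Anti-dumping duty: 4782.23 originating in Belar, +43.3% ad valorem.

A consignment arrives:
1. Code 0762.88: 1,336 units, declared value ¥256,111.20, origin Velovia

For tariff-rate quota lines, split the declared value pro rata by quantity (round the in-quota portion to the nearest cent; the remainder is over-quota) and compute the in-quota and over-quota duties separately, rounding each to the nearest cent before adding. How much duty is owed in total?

Line 1 (0762.88, Velovia, 1,336 units, ¥256,111.20):
Code 0762.88 is under a tariff-rate quota (threshold 1,641 units). Quantity 1,336 units is within the quota, so the in-quota rate 8% applies to the full value.
Duty = ¥256,111.20 × 8% = ¥20,488.90.

¥20,488.90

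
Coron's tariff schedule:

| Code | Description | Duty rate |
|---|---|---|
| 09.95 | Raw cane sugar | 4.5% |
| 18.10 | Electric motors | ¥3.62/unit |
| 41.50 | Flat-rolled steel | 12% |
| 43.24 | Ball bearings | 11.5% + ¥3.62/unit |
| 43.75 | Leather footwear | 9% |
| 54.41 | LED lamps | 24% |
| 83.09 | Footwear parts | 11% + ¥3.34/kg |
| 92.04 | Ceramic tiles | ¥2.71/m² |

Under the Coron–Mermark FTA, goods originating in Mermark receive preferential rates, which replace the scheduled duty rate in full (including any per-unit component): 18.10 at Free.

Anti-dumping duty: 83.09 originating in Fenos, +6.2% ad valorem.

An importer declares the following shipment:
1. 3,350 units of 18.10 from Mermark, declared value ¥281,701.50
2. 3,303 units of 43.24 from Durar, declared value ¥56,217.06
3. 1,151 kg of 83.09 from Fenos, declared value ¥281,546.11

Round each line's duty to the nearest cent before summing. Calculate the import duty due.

Line 1 (18.10, Mermark, 3,350 units, ¥281,701.50):
Base rate for 18.10 is ¥3.62/unit.
Origin Mermark qualifies under the Coron–Mermark agreement and 18.10 is covered: preferential rate Free applies instead.
Duty = ¥281,701.50 × 0% = ¥0.00.
Line 2 (43.24, Durar, 3,303 units, ¥56,217.06):
Base rate for 43.24 is 11.5% + ¥3.62/unit.
Duty = ¥56,217.06 × 11.5% + 3,303 × ¥3.62 = ¥18,421.82.
Line 3 (83.09, Fenos, 1,151 kg, ¥281,546.11):
Base rate for 83.09 is 11% + ¥3.34/kg.
Additional duty on 83.09 from Fenos: +6.2%. Applied ad valorem rate: 11% + 6.2% = 17.2%.
Duty = ¥281,546.11 × 17.2% + 1,151 × ¥3.34 = ¥52,270.27.
Total = ¥0.00 + ¥18,421.82 + ¥52,270.27 = ¥70,692.09.

¥70,692.09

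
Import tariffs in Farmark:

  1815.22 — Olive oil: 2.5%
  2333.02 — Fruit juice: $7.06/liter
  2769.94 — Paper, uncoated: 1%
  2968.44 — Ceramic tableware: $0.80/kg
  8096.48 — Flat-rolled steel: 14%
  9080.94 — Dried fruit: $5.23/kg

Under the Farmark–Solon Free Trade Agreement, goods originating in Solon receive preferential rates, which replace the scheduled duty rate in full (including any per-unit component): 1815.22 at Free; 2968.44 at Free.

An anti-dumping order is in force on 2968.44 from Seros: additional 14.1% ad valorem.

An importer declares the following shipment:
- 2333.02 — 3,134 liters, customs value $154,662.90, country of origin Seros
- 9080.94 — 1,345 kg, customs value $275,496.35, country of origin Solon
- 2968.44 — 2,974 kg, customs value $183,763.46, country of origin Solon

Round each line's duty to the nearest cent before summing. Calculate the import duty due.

Line 1 (2333.02, Seros, 3,134 liters, $154,662.90):
Base rate for 2333.02 is $7.06/liter.
Duty = 3,134 × $7.06 = $22,126.04.
Line 2 (9080.94, Solon, 1,345 kg, $275,496.35):
Base rate for 9080.94 is $5.23/kg.
Origin Solon is the FTA partner but 9080.94 is not on the preference list; base rate stands.
Duty = 1,345 × $5.23 = $7,034.35.
Line 3 (2968.44, Solon, 2,974 kg, $183,763.46):
Base rate for 2968.44 is $0.80/kg.
Origin Solon qualifies under the Farmark–Solon agreement and 2968.44 is covered: preferential rate Free applies instead.
The additional-duty order on 2968.44 targets Seros, not Solon; it does not apply.
Duty = $183,763.46 × 0% = $0.00.
Total = $22,126.04 + $7,034.35 + $0.00 = $29,160.39.

$29,160.39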